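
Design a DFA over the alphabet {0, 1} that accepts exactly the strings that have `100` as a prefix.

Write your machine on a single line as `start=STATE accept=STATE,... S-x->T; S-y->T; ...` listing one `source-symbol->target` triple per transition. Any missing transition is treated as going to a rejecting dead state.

start=A; accept=D; A-0->E; A-1->B; B-0->C; B-1->E; C-0->D; C-1->E; D-0->D; D-1->D; E-0->E; E-1->E

Walk along `100` while the input agrees: from A take `1` to B, and so on. Any deviation drops to the rejecting sink E. Once D is reached the prefix is confirmed and every continuation is accepted.
With 5 states:
       0  1 
>  A   E  B 
   B   C  E 
   C   D  E 
 * D   D  D 
   E   E  E 
(> = start, * = accepting)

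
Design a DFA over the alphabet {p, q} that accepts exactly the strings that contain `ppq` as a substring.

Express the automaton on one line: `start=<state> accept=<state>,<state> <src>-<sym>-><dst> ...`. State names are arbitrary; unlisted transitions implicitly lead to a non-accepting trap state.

Track how much of `ppq` has been matched so far: state S0 is no progress, S3 is the absorbing accept state reached once `ppq` has occurred. Intermediate states record partial matches; on a mismatch, fall back to the longest reusable overlap.
        p   q  
>  S0   S1  S0 
   S1   S2  S0 
   S2   S2  S3 
 * S3   S3  S3 
(> = start, * = accepting)

start=S0 accept=S3 S0-p->S1 S0-q->S0 S1-p->S2 S1-q->S0 S2-p->S2 S2-q->S3 S3-p->S3 S3-q->S3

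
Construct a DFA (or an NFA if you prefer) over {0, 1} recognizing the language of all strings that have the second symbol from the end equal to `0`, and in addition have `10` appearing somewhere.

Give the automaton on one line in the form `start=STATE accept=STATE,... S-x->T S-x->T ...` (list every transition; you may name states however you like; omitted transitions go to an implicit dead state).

Handle the two conditions separately and then intersect. One (7 states) tracks the last 2 symbols read; the other (3 states) tracks whether and how much of `10` has been seen. Each combined state is a pair, one component from each; accept when both components accept. After merging equivalent states the machine shrinks.
5 states suffice.
        0   1  
>  s0   s0  s1 
   s1   s2  s1 
   s2   s3  s4 
 * s3   s3  s4 
 * s4   s2  s1 
(> = start, * = accepting)

start=s0 accept=s3,s4 s0-0->s0 s0-1->s1 s1-0->s2 s1-1->s1 s2-0->s3 s2-1->s4 s3-0->s3 s3-1->s4 s4-0->s2 s4-1->s1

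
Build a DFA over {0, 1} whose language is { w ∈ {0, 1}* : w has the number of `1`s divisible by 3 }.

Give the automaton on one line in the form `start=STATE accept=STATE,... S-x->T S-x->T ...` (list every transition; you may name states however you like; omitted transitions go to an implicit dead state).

Keep the running count of `1`s modulo 3: each `1` advances along the cycle q0 → q1 → q2 → q0 while other symbols loop. Accept at q0.
With 3 states:
        0   1  
>* q0   q0  q1 
   q1   q1  q2 
   q2   q2  q0 
(> = start, * = accepting)

start=q0 accept=q0 q0-0->q0 q0-1->q1 q1-0->q1 q1-1->q2 q2-0->q2 q2-1->q0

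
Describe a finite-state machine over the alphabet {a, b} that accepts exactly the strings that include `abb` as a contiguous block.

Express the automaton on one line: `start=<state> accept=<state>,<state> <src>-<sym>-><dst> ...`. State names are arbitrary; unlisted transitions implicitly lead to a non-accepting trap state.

States q0..q2 record the length of the longest prefix of `abb` that matches the current input suffix. Reaching q3 means `abb` has been seen, and we stay there forever. Accept from q3.
4 states suffice.
        a   b  
>  q0   q1  q0 
   q1   q1  q2 
   q2   q1  q3 
 * q3   q3  q3 
(> = start, * = accepting)

start=q0 accept=q3 q0-a->q1 q0-b->q0 q1-a->q1 q1-b->q2 q2-a->q1 q2-b->q3 q3-a->q3 q3-b->q3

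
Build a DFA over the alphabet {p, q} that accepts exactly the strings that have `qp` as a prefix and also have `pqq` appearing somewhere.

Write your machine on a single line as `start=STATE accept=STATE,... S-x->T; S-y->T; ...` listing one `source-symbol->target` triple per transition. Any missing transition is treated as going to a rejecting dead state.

start=S0; accept=S5; S0-p->S1; S0-q->S2; S1-p->S1; S1-q->S1; S2-p->S3; S2-q->S1; S3-p->S3; S3-q->S4; S4-p->S3; S4-q->S5; S5-p->S5; S5-q->S5

Build one automaton per condition and run them in lockstep. The first has 4 states tracking whether the input so far still matches the prefix `qp`; the second has 4 states tracking whether and how much of `pqq` has been seen. A product state is a pair (one from each), accepting exactly when both do. Equivalent product states are then merged.
6 states suffice.
        p   q  
>  S0   S1  S2 
   S1   S1  S1 
   S2   S3  S1 
   S3   S3  S4 
   S4   S3  S5 
 * S5   S5  S5 
(> = start, * = accepting)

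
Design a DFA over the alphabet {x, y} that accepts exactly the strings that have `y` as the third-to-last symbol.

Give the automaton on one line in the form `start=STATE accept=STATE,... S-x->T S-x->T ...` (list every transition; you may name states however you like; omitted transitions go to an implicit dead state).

Because acceptance depends on a position counted from the end, the machine has to buffer the most recent 3 symbols. Make each state the string of the last up-to-3 symbols read; on input `x` shift the window left and append `x`. Accept when the buffered window has length 3 and begins with `y`.
With 15 states:
          x    y  
>  s0     s1   s2 
   s1     s3   s4 
   s2     s5   s6 
   s3     s7   s8 
   s4     s9  s10 
   s5    s11  s12 
   s6    s13  s14 
   s7     s7   s8 
   s8     s9  s10 
   s9    s11  s12 
   s10   s13  s14 
 * s11    s7   s8 
 * s12    s9  s10 
 * s13   s11  s12 
 * s14   s13  s14 
(> = start, * = accepting)

start=s0 accept=s11,s12,s13,s14 s0-x->s1 s0-y->s2 s1-x->s3 s1-y->s4 s2-x->s5 s2-y->s6 s3-x->s7 s3-y->s8 s4-x->s9 s4-y->s10 s5-x->s11 s5-y->s12 s6-x->s13 s6-y->s14 s7-x->s7 s7-y->s8 s8-x->s9 s8-y->s10 s9-x->s11 s9-y->s12 s10-x->s13 s10-y->s14 s11-x->s7 s11-y->s8 s12-x->s9 s12-y->s10 s13-x->s11 s13-y->s12 s14-x->s13 s14-y->s14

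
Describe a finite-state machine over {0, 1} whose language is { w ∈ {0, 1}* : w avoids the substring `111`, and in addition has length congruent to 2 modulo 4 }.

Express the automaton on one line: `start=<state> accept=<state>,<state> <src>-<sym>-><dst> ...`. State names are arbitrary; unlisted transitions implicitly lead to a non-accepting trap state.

Build one automaton per condition and run them in lockstep. One (4 states) tracks partial matches of the forbidden pattern `111`; the other (4 states) tracks the input length modulo 4. Each combined state is a pair, one component from each; accept when both components accept. Minimizing collapses redundant product states.
13 states suffice.
          0    1  
>  S0     S1   S2 
   S1     S3   S4 
   S2     S3   S5 
 * S3     S6   S7 
 * S4     S6   S8 
 * S5     S6   S9 
   S6     S0  S10 
   S7     S0  S11 
   S8     S0   S9 
   S9     S9   S9 
   S10    S1  S12 
   S11    S1   S9 
   S12    S3   S9 
(> = start, * = accepting)

start=S0 accept=S3,S4,S5 S0-0->S1 S0-1->S2 S1-0->S3 S1-1->S4 S2-0->S3 S2-1->S5 S3-0->S6 S3-1->S7 S4-0->S6 S4-1->S8 S5-0->S6 S5-1->S9 S6-0->S0 S6-1->S10 S7-0->S0 S7-1->S11 S8-0->S0 S8-1->S9 S9-0->S9 S9-1->S9 S10-0->S1 S10-1->S12 S11-0->S1 S11-1->S9 S12-0->S3 S12-1->S9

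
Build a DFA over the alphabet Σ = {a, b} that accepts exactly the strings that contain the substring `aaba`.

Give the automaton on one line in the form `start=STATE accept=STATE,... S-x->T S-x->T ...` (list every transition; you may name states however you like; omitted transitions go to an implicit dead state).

Track how much of `aaba` has been matched so far: state S0 is no progress, S4 is the absorbing accept state reached once `aaba` has occurred. Intermediate states record partial matches; on a mismatch, fall back to the longest reusable overlap.
A 5-state machine:
        a   b  
>  S0   S1  S0 
   S1   S2  S0 
   S2   S2  S3 
   S3   S4  S0 
 * S4   S4  S4 
(> = start, * = accepting)

start=S0 accept=S4 S0-a->S1 S0-b->S0 S1-a->S2 S1-b->S0 S2-a->S2 S2-b->S3 S3-a->S4 S3-b->S0 S4-a->S4 S4-b->S4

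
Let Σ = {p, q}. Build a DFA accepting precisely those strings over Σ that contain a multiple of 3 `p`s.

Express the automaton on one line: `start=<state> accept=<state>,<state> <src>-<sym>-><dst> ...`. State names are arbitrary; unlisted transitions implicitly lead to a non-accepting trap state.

start=A accept=A A-p->B A-q->A B-p->C B-q->B C-p->A C-q->C

The only thing that matters is how many `p`s have appeared, reduced mod 3. Use one state per residue: A for 0, …, C for 2. Reading `p` moves to the next residue; anything else stays put. A is accepting.
3 states suffice.
       p  q 
>* A   B  A 
   B   C  B 
   C   A  C 
(> = start, * = accepting)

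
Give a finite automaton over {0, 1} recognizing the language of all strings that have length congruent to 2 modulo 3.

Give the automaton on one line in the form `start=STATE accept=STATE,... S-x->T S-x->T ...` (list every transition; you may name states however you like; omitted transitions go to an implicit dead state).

start=q0 accept=q2 q0-0->q1 q0-1->q1 q1-0->q2 q1-1->q2 q2-0->q0 q2-1->q0

Only the length mod 3 matters, so use a 3-cycle: from any state, every input symbol moves to the next state, wrapping q2 back to q0. Mark q2 accepting.
With 3 states:
        0   1  
>  q0   q1  q1 
   q1   q2  q2 
 * q2   q0  q0 
(> = start, * = accepting)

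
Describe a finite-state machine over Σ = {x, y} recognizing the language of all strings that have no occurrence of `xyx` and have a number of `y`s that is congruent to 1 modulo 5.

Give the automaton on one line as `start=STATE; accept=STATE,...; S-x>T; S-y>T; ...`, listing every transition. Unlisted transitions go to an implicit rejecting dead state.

Handle the two conditions separately and then intersect. One (4 states) tracks partial matches of the forbidden pattern `xyx`; the other (5 states) tracks the count of `y`s modulo 5. Each combined state is a pair, one component from each; accept when both components accept. After merging equivalent states the machine shrinks.
          x    y  
>  q0     q1   q2 
   q1     q1   q3 
 * q2     q4   q5 
 * q3     q6   q5 
 * q4     q4   q7 
   q5     q8   q9 
   q6     q6   q6 
   q7     q6   q9 
   q8     q8  q10 
   q9    q11  q12 
   q10    q6  q12 
   q11   q11  q13 
   q12   q14   q0 
   q13    q6   q0 
   q14   q14  q15 
   q15    q6   q2 
(> = start, * = accepting)

start=q0; accept=q2,q3,q4; q0-x>q1; q0-y>q2; q1-x>q1; q1-y>q3; q2-x>q4; q2-y>q5; q3-x>q6; q3-y>q5; q4-x>q4; q4-y>q7; q5-x>q8; q5-y>q9; q6-x>q6; q6-y>q6; q7-x>q6; q7-y>q9; q8-x>q8; q8-y>q10; q9-x>q11; q9-y>q12; q10-x>q6; q10-y>q12; q11-x>q11; q11-y>q13; q12-x>q14; q12-y>q0; q13-x>q6; q13-y>q0; q14-x>q14; q14-y>q15; q15-x>q6; q15-y>q2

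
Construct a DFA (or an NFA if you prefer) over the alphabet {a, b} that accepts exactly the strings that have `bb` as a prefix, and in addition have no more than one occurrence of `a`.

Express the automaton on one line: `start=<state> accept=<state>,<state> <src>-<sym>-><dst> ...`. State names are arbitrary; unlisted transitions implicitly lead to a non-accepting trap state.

Build one automaton per condition and run them in lockstep. One (4 states) tracks whether the input so far still matches the prefix `bb`; the other (3 states) tracks the count of `a`s, saturating at 2. Each combined state is a pair, one component from each; accept when both components accept.
A 7-state machine:
        a   b  
>  q0   q1  q2 
   q1   q3  q1 
   q2   q1  q4 
   q3   q3  q3 
 * q4   q5  q4 
 * q5   q6  q5 
   q6   q6  q6 
(> = start, * = accepting)

start=q0 accept=q4,q5 q0-a->q1 q0-b->q2 q1-a->q3 q1-b->q1 q2-a->q1 q2-b->q4 q3-a->q3 q3-b->q3 q4-a->q5 q4-b->q4 q5-a->q6 q5-b->q5 q6-a->q6 q6-b->q6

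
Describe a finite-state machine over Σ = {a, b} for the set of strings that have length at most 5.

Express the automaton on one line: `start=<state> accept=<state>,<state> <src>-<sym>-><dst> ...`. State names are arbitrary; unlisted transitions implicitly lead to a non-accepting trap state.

We only need to distinguish lengths 0, 1, …, 5, and '>5'. Chain q0 → q1 → q2 → q3 → q4 → q5 → q6 on every symbol, with q6 looping. Accepting states: {q0, q1, q2, q3, q4, q5}.
A 7-state machine:
        a   b  
>* q0   q1  q1 
 * q1   q2  q2 
 * q2   q3  q3 
 * q3   q4  q4 
 * q4   q5  q5 
 * q5   q6  q6 
   q6   q6  q6 
(> = start, * = accepting)

start=q0 accept=q0,q1,q2,q3,q4,q5 q0-a->q1 q0-b->q1 q1-a->q2 q1-b->q2 q2-a->q3 q2-b->q3 q3-a->q4 q3-b->q4 q4-a->q5 q4-b->q5 q5-a->q6 q5-b->q6 q6-a->q6 q6-b->q6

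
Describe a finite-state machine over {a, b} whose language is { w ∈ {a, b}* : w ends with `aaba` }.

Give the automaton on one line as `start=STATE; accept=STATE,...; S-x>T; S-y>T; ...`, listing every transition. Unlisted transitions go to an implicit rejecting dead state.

start=q0; accept=q4; q0-a>q1; q0-b>q0; q1-a>q2; q1-b>q0; q2-a>q2; q2-b>q3; q3-a>q4; q3-b>q0; q4-a>q2; q4-b>q0

Remember how much of `aaba` the current input suffix matches. State q0 means no match yet; q1 means the last symbol is `a`; q2 means the last 2 symbols are `aa`; q3 means the last 3 symbols are `aab`; q4 means the last 4 symbols are `aaba`. Only q4 accepts. On a mismatch, fall back to the longest proper suffix that is still a prefix of `aaba`.
5 states suffice.
        a   b  
>  q0   q1  q0 
   q1   q2  q0 
   q2   q2  q3 
   q3   q4  q0 
 * q4   q2  q0 
(> = start, * = accepting)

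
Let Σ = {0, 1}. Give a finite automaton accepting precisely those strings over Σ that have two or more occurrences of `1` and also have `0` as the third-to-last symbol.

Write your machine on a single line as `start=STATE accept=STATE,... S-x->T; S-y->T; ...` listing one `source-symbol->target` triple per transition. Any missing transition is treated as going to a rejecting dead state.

start=s0; accept=s6,s10,s11,s13; s0-0->s1; s0-1->s2; s1-0->s1; s1-1->s3; s2-0->s4; s2-1->s5; s3-0->s4; s3-1->s6; s4-0->s7; s4-1->s8; s5-0->s9; s5-1->s5; s6-0->s9; s6-1->s5; s7-0->s7; s7-1->s10; s8-0->s11; s8-1->s6; s9-0->s12; s9-1->s8; s10-0->s11; s10-1->s6; s11-0->s12; s11-1->s8; s12-0->s13; s12-1->s10; s13-0->s13; s13-1->s10

Handle the two conditions separately and then intersect. The first has 4 states tracking the count of `1`s, saturating at 3; the second has 15 states tracking the last 3 symbols read. A product state is a pair (one from each), accepting exactly when both do. Minimizing collapses redundant product states.
A 14-state machine:
          0    1  
>  s0     s1   s2 
   s1     s1   s3 
   s2     s4   s5 
   s3     s4   s6 
   s4     s7   s8 
   s5     s9   s5 
 * s6     s9   s5 
   s7     s7  s10 
   s8    s11   s6 
   s9    s12   s8 
 * s10   s11   s6 
 * s11   s12   s8 
   s12   s13  s10 
 * s13   s13  s10 
(> = start, * = accepting)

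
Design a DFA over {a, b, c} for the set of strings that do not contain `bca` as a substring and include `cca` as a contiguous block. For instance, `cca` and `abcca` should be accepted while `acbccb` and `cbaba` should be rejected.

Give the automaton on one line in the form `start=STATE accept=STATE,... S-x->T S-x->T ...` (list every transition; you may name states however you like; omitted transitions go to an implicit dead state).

start=s0 accept=s6,s8,s10 s0-a->s0 s0-b->s1 s0-c->s2 s1-a->s0 s1-b->s1 s1-c->s3 s2-a->s0 s2-b->s1 s2-c->s4 s3-a->s5 s3-b->s1 s3-c->s4 s4-a->s6 s4-b->s1 s4-c->s4 s5-a->s5 s5-b->s5 s5-c->s7 s6-a->s6 s6-b->s8 s6-c->s6 s7-a->s5 s7-b->s5 s7-c->s9 s8-a->s6 s8-b->s8 s8-c->s10 s9-a->s11 s9-b->s5 s9-c->s9 s10-a->s11 s10-b->s8 s10-c->s6 s11-a->s11 s11-b->s11 s11-c->s11

Handle the two conditions separately and then intersect. The first has 4 states tracking partial matches of the forbidden pattern `bca`; the second has 4 states tracking whether and how much of `cca` has been seen. A product state is a pair (one from each), accepting exactly when both do.
          a    b    c  
>  s0     s0   s1   s2 
   s1     s0   s1   s3 
   s2     s0   s1   s4 
   s3     s5   s1   s4 
   s4     s6   s1   s4 
   s5     s5   s5   s7 
 * s6     s6   s8   s6 
   s7     s5   s5   s9 
 * s8     s6   s8  s10 
   s9    s11   s5   s9 
 * s10   s11   s8   s6 
   s11   s11  s11  s11 
(> = start, * = accepting)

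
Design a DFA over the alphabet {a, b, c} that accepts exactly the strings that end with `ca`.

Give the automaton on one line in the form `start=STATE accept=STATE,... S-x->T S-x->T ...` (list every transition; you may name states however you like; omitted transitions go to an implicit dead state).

start=S0 accept=S2 S0-a->S0 S0-b->S0 S0-c->S1 S1-a->S2 S1-b->S0 S1-c->S1 S2-a->S0 S2-b->S0 S2-c->S1

Let each state record the length of the longest suffix of the input read so far that is also a prefix of `ca`. S1 means the last symbol is `c`; S2 means the last 2 symbols are `ca`. Accept only at S2, where the string currently ends in `ca`.
3 states suffice.
        a   b   c  
>  S0   S0  S0  S1 
   S1   S2  S0  S1 
 * S2   S0  S0  S1 
(> = start, * = accepting)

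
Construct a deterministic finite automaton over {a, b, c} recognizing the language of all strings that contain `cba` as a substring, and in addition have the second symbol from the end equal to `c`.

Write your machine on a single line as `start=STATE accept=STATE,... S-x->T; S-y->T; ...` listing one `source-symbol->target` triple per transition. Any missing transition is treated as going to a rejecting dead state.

Run two small machines in parallel and take their product. One (4 states) tracks whether and how much of `cba` has been seen; the other (13 states) tracks the last 2 symbols read. Each combined state is a pair, one component from each; accept when both components accept. After merging equivalent states the machine shrinks.
With 7 states:
        a   b   c  
>  S0   S0  S0  S1 
   S1   S0  S2  S1 
   S2   S3  S0  S1 
   S3   S3  S3  S4 
   S4   S5  S5  S6 
 * S5   S3  S3  S4 
 * S6   S5  S5  S6 
(> = start, * = accepting)

start=S0; accept=S5,S6; S0-a->S0; S0-b->S0; S0-c->S1; S1-a->S0; S1-b->S2; S1-c->S1; S2-a->S3; S2-b->S0; S2-c->S1; S3-a->S3; S3-b->S3; S3-c->S4; S4-a->S5; S4-b->S5; S4-c->S6; S5-a->S3; S5-b->S3; S5-c->S4; S6-a->S5; S6-b->S5; S6-c->S6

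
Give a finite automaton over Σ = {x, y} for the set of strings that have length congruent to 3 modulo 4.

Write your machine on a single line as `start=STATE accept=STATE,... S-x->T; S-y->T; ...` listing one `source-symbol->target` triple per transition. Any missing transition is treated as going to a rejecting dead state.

start=q0; accept=q3; q0-x->q1; q0-y->q1; q1-x->q2; q1-y->q2; q2-x->q3; q2-y->q3; q3-x->q0; q3-y->q0

Count input length modulo 4: every symbol advances one step around the cycle q0 → q1 → q2 → q3 → q0. Accept at q3.
With 4 states:
        x   y  
>  q0   q1  q1 
   q1   q2  q2 
   q2   q3  q3 
 * q3   q0  q0 
(> = start, * = accepting)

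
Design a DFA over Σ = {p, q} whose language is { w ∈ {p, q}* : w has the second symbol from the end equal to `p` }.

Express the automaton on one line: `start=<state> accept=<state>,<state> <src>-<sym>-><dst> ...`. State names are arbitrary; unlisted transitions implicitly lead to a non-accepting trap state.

Because acceptance depends on a position counted from the end, the machine has to buffer the most recent 2 symbols. Make each state the string of the last up-to-2 symbols read; on input `x` shift the window left and append `x`. Accept when the buffered window has length 2 and begins with `p`.
       p  q 
>  A   B  C 
   B   D  E 
   C   F  G 
 * D   D  E 
 * E   F  G 
   F   D  E 
   G   F  G 
(> = start, * = accepting)

start=A accept=D,E A-p->B A-q->C B-p->D B-q->E C-p->F C-q->G D-p->D D-q->E E-p->F E-q->G F-p->D F-q->E G-p->F G-q->G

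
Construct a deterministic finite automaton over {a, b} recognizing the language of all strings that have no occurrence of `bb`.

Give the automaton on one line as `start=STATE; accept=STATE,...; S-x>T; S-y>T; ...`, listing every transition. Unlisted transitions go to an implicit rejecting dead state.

This is the complement of 'contains `bb`'. Use the same substring-matching states — S0 through S2 holding how much of `bb` has just been matched — but flip the accepting set: everything except the trap S2 accepts.
        a   b  
>* S0   S0  S1 
 * S1   S0  S2 
   S2   S2  S2 
(> = start, * = accepting)

start=S0; accept=S0,S1; S0-a>S0; S0-b>S1; S1-a>S0; S1-b>S2; S2-a>S2; S2-b>S2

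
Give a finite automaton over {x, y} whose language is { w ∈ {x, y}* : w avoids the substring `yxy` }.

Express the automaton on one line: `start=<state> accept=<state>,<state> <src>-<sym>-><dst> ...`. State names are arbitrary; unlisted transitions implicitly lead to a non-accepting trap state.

start=A accept=A,B,C A-x->A A-y->B B-x->C B-y->B C-x->A C-y->D D-x->D D-y->D

Track partial matches of the forbidden pattern `yxy`. State D is a dead state reached once `yxy` has occurred; every other state accepts. A means no part of `yxy` is currently matched.
       x  y 
>* A   A  B 
 * B   C  B 
 * C   A  D 
   D   D  D 
(> = start, * = accepting)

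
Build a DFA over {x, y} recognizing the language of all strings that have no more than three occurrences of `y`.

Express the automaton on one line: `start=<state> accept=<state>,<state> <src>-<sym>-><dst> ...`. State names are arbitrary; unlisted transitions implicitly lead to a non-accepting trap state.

Only the number of `y`s matters, and only up to 4. Make a chain q0 → q1 → q2 → q3 → q4 advanced by each `y` (with q4 absorbing); every other symbol self-loops. The accepting set is {q0, q1, q2, q3}.
5 states suffice.
        x   y  
>* q0   q0  q1 
 * q1   q1  q2 
 * q2   q2  q3 
 * q3   q3  q4 
   q4   q4  q4 
(> = start, * = accepting)

start=q0 accept=q0,q1,q2,q3 q0-x->q0 q0-y->q1 q1-x->q1 q1-y->q2 q2-x->q2 q2-y->q3 q3-x->q3 q3-y->q4 q4-x->q4 q4-y->q4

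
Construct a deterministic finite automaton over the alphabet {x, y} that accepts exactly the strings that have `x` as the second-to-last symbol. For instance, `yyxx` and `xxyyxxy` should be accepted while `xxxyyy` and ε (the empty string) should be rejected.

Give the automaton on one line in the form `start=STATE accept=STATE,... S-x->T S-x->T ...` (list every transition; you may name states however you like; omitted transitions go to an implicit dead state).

start=q0 accept=q3,q4 q0-x->q1 q0-y->q2 q1-x->q3 q1-y->q4 q2-x->q5 q2-y->q6 q3-x->q3 q3-y->q4 q4-x->q5 q4-y->q6 q5-x->q3 q5-y->q4 q6-x->q5 q6-y->q6

Because acceptance depends on a position counted from the end, the machine has to buffer the most recent 2 symbols. Make each state the string of the last up-to-2 symbols read; on input `x` shift the window left and append `x`. Accept when the buffered window has length 2 and begins with `x`.
A 7-state machine:
        x   y  
>  q0   q1  q2 
   q1   q3  q4 
   q2   q5  q6 
 * q3   q3  q4 
 * q4   q5  q6 
   q5   q3  q4 
   q6   q5  q6 
(> = start, * = accepting)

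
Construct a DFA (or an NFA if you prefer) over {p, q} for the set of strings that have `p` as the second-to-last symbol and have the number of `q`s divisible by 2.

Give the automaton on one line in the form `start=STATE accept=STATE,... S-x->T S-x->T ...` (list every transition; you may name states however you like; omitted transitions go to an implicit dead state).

start=A accept=D,I A-p->B A-q->C B-p->D B-q->E C-p->F C-q->G D-p->D D-q->E E-p->F E-q->G F-p->H F-q->I G-p->J G-q->K H-p->H H-q->I I-p->J I-q->K J-p->D J-q->E K-p->F K-q->G

Build one automaton per condition and run them in lockstep. One (7 states) tracks the last 2 symbols read; the other (2 states) tracks the count of `q`s modulo 2. Each combined state is a pair, one component from each; accept when both components accept.
An 11-state machine:
       p  q 
>  A   B  C 
   B   D  E 
   C   F  G 
 * D   D  E 
   E   F  G 
   F   H  I 
   G   J  K 
   H   H  I 
 * I   J  K 
   J   D  E 
   K   F  G 
(> = start, * = accepting)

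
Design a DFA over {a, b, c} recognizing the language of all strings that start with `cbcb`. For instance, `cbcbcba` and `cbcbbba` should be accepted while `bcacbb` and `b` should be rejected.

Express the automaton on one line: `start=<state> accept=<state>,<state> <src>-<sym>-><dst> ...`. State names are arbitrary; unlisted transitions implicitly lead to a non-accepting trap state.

Check the first 4 symbols one by one: q0 through q3 record how many have matched `cbcb` so far; any wrong symbol goes to the dead state q5. After all 4 match we enter the accepting sink q4.
A 6-state machine:
        a   b   c  
>  q0   q5  q5  q1 
   q1   q5  q2  q5 
   q2   q5  q5  q3 
   q3   q5  q4  q5 
 * q4   q4  q4  q4 
   q5   q5  q5  q5 
(> = start, * = accepting)

start=q0 accept=q4 q0-a->q5 q0-b->q5 q0-c->q1 q1-a->q5 q1-b->q2 q1-c->q5 q2-a->q5 q2-b->q5 q2-c->q3 q3-a->q5 q3-b->q4 q3-c->q5 q4-a->q4 q4-b->q4 q4-c->q4 q5-a->q5 q5-b->q5 q5-c->q5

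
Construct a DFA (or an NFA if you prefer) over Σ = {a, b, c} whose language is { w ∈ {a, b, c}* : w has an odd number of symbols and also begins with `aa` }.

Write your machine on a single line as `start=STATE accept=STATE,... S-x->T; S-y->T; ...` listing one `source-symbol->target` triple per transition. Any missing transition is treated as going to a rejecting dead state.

Run two small machines in parallel and take their product. One (2 states) tracks the input length modulo 2; the other (4 states) tracks whether the input so far still matches the prefix `aa`. Each combined state is a pair, one component from each; accept when both components accept. Equivalent product states are then merged.
        a   b   c  
>  S0   S1  S2  S2 
   S1   S3  S2  S2 
   S2   S2  S2  S2 
   S3   S4  S4  S4 
 * S4   S3  S3  S3 
(> = start, * = accepting)

start=S0; accept=S4; S0-a->S1; S0-b->S2; S0-c->S2; S1-a->S3; S1-b->S2; S1-c->S2; S2-a->S2; S2-b->S2; S2-c->S2; S3-a->S4; S3-b->S4; S3-c->S4; S4-a->S3; S4-b->S3; S4-c->S3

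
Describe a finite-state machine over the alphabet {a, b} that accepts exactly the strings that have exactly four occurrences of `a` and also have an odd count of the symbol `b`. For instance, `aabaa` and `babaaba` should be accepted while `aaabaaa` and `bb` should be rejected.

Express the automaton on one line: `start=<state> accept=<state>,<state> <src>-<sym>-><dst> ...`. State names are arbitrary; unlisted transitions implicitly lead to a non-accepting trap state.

Build one automaton per condition and run them in lockstep. The first has 6 states tracking the count of `a`s, saturating at 5; the second has 2 states tracking the count of `b`s modulo 2. A product state is a pair (one from each), accepting exactly when both do. Equivalent product states are then merged.
With 11 states:
          a    b  
>  q0     q1   q2 
   q1     q3   q4 
   q2     q4   q0 
   q3     q5   q6 
   q4     q6   q1 
   q5     q7   q8 
   q6     q8   q3 
   q7     q9  q10 
   q8    q10   q5 
   q9     q9   q9 
 * q10    q9   q7 
(> = start, * = accepting)

start=q0 accept=q10 q0-a->q1 q0-b->q2 q1-a->q3 q1-b->q4 q2-a->q4 q2-b->q0 q3-a->q5 q3-b->q6 q4-a->q6 q4-b->q1 q5-a->q7 q5-b->q8 q6-a->q8 q6-b->q3 q7-a->q9 q7-b->q10 q8-a->q10 q8-b->q5 q9-a->q9 q9-b->q9 q10-a->q9 q10-b->q7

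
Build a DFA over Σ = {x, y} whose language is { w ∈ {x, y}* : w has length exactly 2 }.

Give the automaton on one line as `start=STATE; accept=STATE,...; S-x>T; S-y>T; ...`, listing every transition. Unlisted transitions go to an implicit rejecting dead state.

Count input length up to 3: every symbol moves from q0 toward q3, which means 'more than 2' and absorbs. Accept from {q2}.
With 4 states:
        x   y  
>  q0   q1  q1 
   q1   q2  q2 
 * q2   q3  q3 
   q3   q3  q3 
(> = start, * = accepting)

start=q0; accept=q2; q0-x>q1; q0-y>q1; q1-x>q2; q1-y>q2; q2-x>q3; q2-y>q3; q3-x>q3; q3-y>q3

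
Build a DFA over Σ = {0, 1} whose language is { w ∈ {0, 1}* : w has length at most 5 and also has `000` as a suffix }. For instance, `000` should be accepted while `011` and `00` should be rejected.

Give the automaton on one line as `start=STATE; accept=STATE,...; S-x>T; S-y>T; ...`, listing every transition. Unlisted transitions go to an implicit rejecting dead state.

start=S0; accept=S6,S10,S12; S0-0>S1; S0-1>S2; S1-0>S3; S1-1>S4; S2-0>S5; S2-1>S4; S3-0>S6; S3-1>S7; S4-0>S8; S4-1>S7; S5-0>S9; S5-1>S7; S6-0>S10; S6-1>S7; S7-0>S7; S7-1>S7; S8-0>S11; S8-1>S7; S9-0>S10; S9-1>S7; S10-0>S12; S10-1>S7; S11-0>S12; S11-1>S7; S12-0>S7; S12-1>S7

Build one automaton per condition and run them in lockstep. The first has 7 states tracking the input length, saturating at 6; the second has 4 states tracking how much of the suffix `000` has currently been matched. A product state is a pair (one from each), accepting exactly when both do. Equivalent product states are then merged.
          0    1  
>  S0     S1   S2 
   S1     S3   S4 
   S2     S5   S4 
   S3     S6   S7 
   S4     S8   S7 
   S5     S9   S7 
 * S6    S10   S7 
   S7     S7   S7 
   S8    S11   S7 
   S9    S10   S7 
 * S10   S12   S7 
   S11   S12   S7 
 * S12    S7   S7 
(> = start, * = accepting)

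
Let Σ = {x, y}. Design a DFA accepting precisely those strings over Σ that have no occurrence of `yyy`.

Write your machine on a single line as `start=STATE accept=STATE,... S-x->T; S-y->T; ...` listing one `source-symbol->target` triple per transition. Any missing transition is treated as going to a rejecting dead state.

This is the complement of 'contains `yyy`'. Use the same substring-matching states — s0 through s3 holding how much of `yyy` has just been matched — but flip the accepting set: everything except the trap s3 accepts.
4 states suffice.
        x   y  
>* s0   s0  s1 
 * s1   s0  s2 
 * s2   s0  s3 
   s3   s3  s3 
(> = start, * = accepting)

start=s0; accept=s0,s1,s2; s0-x->s0; s0-y->s1; s1-x->s0; s1-y->s2; s2-x->s0; s2-y->s3; s3-x->s3; s3-y->s3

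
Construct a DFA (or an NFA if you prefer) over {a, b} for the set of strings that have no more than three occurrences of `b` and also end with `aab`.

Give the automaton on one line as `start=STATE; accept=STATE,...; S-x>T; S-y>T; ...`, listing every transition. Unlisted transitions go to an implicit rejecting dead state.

Run two small machines in parallel and take their product. The first has 5 states tracking the count of `b`s, saturating at 4; the second has 4 states tracking how much of the suffix `aab` has currently been matched. A product state is a pair (one from each), accepting exactly when both do. Minimizing collapses redundant product states.
A 13-state machine:
          a    b  
>  s0     s1   s2 
   s1     s3   s2 
   s2     s4   s5 
   s3     s3   s6 
   s4     s7   s5 
   s5     s8   s9 
 * s6     s4   s5 
   s7     s7  s10 
   s8    s11   s9 
   s9     s9   s9 
 * s10    s8   s9 
   s11   s11  s12 
 * s12    s9   s9 
(> = start, * = accepting)

start=s0; accept=s6,s10,s12; s0-a>s1; s0-b>s2; s1-a>s3; s1-b>s2; s2-a>s4; s2-b>s5; s3-a>s3; s3-b>s6; s4-a>s7; s4-b>s5; s5-a>s8; s5-b>s9; s6-a>s4; s6-b>s5; s7-a>s7; s7-b>s10; s8-a>s11; s8-b>s9; s9-a>s9; s9-b>s9; s10-a>s8; s10-b>s9; s11-a>s11; s11-b>s12; s12-a>s9; s12-b>s9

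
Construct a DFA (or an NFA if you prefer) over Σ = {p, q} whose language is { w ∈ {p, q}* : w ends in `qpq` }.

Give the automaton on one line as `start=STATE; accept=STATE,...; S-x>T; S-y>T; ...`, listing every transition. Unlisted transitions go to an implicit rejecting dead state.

start=s0; accept=s3; s0-p>s0; s0-q>s1; s1-p>s2; s1-q>s1; s2-p>s0; s2-q>s3; s3-p>s2; s3-q>s1

Let each state record the length of the longest suffix of the input read so far that is also a prefix of `qpq`. s1 means the last symbol is `q`; s2 means the last 2 symbols are `qp`; s3 means the last 3 symbols are `qpq`. Accept only at s3, where the string currently ends in `qpq`.
A 4-state machine:
        p   q  
>  s0   s0  s1 
   s1   s2  s1 
   s2   s0  s3 
 * s3   s2  s1 
(> = start, * = accepting)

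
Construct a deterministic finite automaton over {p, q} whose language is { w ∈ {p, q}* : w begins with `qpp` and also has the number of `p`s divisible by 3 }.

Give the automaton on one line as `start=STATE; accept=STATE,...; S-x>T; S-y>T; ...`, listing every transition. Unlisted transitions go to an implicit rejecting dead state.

start=A; accept=F; A-p>B; A-q>C; B-p>B; B-q>B; C-p>D; C-q>B; D-p>E; D-q>B; E-p>F; E-q>E; F-p>G; F-q>F; G-p>E; G-q>G

Handle the two conditions separately and then intersect. One (5 states) tracks whether the input so far still matches the prefix `qpp`; the other (3 states) tracks the count of `p`s modulo 3. Each combined state is a pair, one component from each; accept when both components accept. Minimizing collapses redundant product states.
7 states suffice.
       p  q 
>  A   B  C 
   B   B  B 
   C   D  B 
   D   E  B 
   E   F  E 
 * F   G  F 
   G   E  G 
(> = start, * = accepting)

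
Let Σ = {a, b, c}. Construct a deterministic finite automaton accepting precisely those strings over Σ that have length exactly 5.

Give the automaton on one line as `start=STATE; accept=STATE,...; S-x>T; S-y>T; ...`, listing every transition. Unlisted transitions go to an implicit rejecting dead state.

start=s0; accept=s5; s0-a>s1; s0-b>s1; s0-c>s1; s1-a>s2; s1-b>s2; s1-c>s2; s2-a>s3; s2-b>s3; s2-c>s3; s3-a>s4; s3-b>s4; s3-c>s4; s4-a>s5; s4-b>s5; s4-c>s5; s5-a>s6; s5-b>s6; s5-c>s6; s6-a>s6; s6-b>s6; s6-c>s6

We only need to distinguish lengths 0, 1, …, 5, and '>5'. Chain s0 → s1 → s2 → s3 → s4 → s5 → s6 on every symbol, with s6 looping. Accepting states: {s5}.
        a   b   c  
>  s0   s1  s1  s1 
   s1   s2  s2  s2 
   s2   s3  s3  s3 
   s3   s4  s4  s4 
   s4   s5  s5  s5 
 * s5   s6  s6  s6 
   s6   s6  s6  s6 
(> = start, * = accepting)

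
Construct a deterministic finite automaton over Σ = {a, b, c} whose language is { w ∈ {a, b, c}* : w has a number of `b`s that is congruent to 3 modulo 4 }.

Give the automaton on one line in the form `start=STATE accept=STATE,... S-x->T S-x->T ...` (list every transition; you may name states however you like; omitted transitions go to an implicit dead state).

start=S0 accept=S3 S0-a->S0 S0-b->S1 S0-c->S0 S1-a->S1 S1-b->S2 S1-c->S1 S2-a->S2 S2-b->S3 S2-c->S2 S3-a->S3 S3-b->S0 S3-c->S3

Keep the running count of `b`s modulo 4: each `b` advances along the cycle S0 → S1 → S2 → S3 → S0 while other symbols loop. Accept at S3.
With 4 states:
        a   b   c  
>  S0   S0  S1  S0 
   S1   S1  S2  S1 
   S2   S2  S3  S2 
 * S3   S3  S0  S3 
(> = start, * = accepting)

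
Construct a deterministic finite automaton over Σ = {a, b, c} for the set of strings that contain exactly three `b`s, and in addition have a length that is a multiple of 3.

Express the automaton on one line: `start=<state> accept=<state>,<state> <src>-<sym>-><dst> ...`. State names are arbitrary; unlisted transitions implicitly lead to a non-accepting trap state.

start=q0 accept=q8 q0-a->q1 q0-b->q2 q0-c->q1 q1-a->q3 q1-b->q4 q1-c->q3 q2-a->q4 q2-b->q5 q2-c->q4 q3-a->q0 q3-b->q6 q3-c->q0 q4-a->q6 q4-b->q7 q4-c->q6 q5-a->q7 q5-b->q8 q5-c->q7 q6-a->q2 q6-b->q9 q6-c->q2 q7-a->q9 q7-b->q10 q7-c->q9 q8-a->q10 q8-b->q11 q8-c->q10 q9-a->q5 q9-b->q12 q9-c->q5 q10-a->q12 q10-b->q11 q10-c->q12 q11-a->q11 q11-b->q11 q11-c->q11 q12-a->q8 q12-b->q11 q12-c->q8

Run two small machines in parallel and take their product. One (5 states) tracks the count of `b`s, saturating at 4; the other (3 states) tracks the input length modulo 3. Each combined state is a pair, one component from each; accept when both components accept. Minimizing collapses redundant product states.
          a    b    c  
>  q0     q1   q2   q1 
   q1     q3   q4   q3 
   q2     q4   q5   q4 
   q3     q0   q6   q0 
   q4     q6   q7   q6 
   q5     q7   q8   q7 
   q6     q2   q9   q2 
   q7     q9  q10   q9 
 * q8    q10  q11  q10 
   q9     q5  q12   q5 
   q10   q12  q11  q12 
   q11   q11  q11  q11 
   q12    q8  q11   q8 
(> = start, * = accepting)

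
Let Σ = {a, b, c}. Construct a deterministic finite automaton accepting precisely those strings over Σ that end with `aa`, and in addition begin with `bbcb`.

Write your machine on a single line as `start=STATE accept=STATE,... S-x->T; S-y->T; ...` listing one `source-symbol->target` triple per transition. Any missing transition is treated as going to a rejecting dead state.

Run two small machines in parallel and take their product. One (3 states) tracks how much of the suffix `aa` has currently been matched; the other (6 states) tracks whether the input so far still matches the prefix `bbcb`. Each combined state is a pair, one component from each; accept when both components accept.
A 10-state machine:
        a   b   c  
>  q0   q1  q2  q3 
   q1   q4  q3  q3 
   q2   q1  q5  q3 
   q3   q1  q3  q3 
   q4   q4  q3  q3 
   q5   q1  q3  q6 
   q6   q1  q7  q3 
   q7   q8  q7  q7 
   q8   q9  q7  q7 
 * q9   q9  q7  q7 
(> = start, * = accepting)

start=q0; accept=q9; q0-a->q1; q0-b->q2; q0-c->q3; q1-a->q4; q1-b->q3; q1-c->q3; q2-a->q1; q2-b->q5; q2-c->q3; q3-a->q1; q3-b->q3; q3-c->q3; q4-a->q4; q4-b->q3; q4-c->q3; q5-a->q1; q5-b->q3; q5-c->q6; q6-a->q1; q6-b->q7; q6-c->q3; q7-a->q8; q7-b->q7; q7-c->q7; q8-a->q9; q8-b->q7; q8-c->q7; q9-a->q9; q9-b->q7; q9-c->q7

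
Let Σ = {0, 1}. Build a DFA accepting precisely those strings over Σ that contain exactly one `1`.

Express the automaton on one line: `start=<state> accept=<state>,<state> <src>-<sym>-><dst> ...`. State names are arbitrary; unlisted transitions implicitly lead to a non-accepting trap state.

Count `1`s, saturating at 2: state A means no `1` yet, B means one `1` seen, C means more than one. Each `1` increments (capped at C); other symbols loop. Accept from {B}.
3 states suffice.
       0  1 
>  A   A  B 
 * B   B  C 
   C   C  C 
(> = start, * = accepting)

start=A accept=B A-0->A A-1->B B-0->B B-1->C C-0->C C-1->C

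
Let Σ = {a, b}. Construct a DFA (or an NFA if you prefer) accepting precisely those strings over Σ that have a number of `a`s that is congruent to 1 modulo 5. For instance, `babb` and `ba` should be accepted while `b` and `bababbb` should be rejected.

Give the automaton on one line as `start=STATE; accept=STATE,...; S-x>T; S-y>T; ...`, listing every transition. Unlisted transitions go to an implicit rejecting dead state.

start=q0; accept=q1; q0-a>q1; q0-b>q0; q1-a>q2; q1-b>q1; q2-a>q3; q2-b>q2; q3-a>q4; q3-b>q3; q4-a>q0; q4-b>q4

The only thing that matters is how many `a`s have appeared, reduced mod 5. Use one state per residue: q0 for 0, …, q4 for 4. Reading `a` moves to the next residue; anything else stays put. q1 is accepting.
A 5-state machine:
        a   b  
>  q0   q1  q0 
 * q1   q2  q1 
   q2   q3  q2 
   q3   q4  q3 
   q4   q0  q4 
(> = start, * = accepting)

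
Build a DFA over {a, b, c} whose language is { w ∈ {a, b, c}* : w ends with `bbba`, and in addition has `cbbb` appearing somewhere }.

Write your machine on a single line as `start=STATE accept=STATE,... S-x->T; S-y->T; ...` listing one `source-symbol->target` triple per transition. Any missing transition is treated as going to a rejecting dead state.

Run two small machines in parallel and take their product. One (5 states) tracks how much of the suffix `bbba` has currently been matched; the other (5 states) tracks whether and how much of `cbbb` has been seen. Each combined state is a pair, one component from each; accept when both components accept. Equivalent product states are then merged.
With 9 states:
        a   b   c  
>  q0   q0  q0  q1 
   q1   q0  q2  q1 
   q2   q0  q3  q1 
   q3   q0  q4  q1 
   q4   q5  q4  q6 
 * q5   q6  q7  q6 
   q6   q6  q7  q6 
   q7   q6  q8  q6 
   q8   q6  q4  q6 
(> = start, * = accepting)

start=q0; accept=q5; q0-a->q0; q0-b->q0; q0-c->q1; q1-a->q0; q1-b->q2; q1-c->q1; q2-a->q0; q2-b->q3; q2-c->q1; q3-a->q0; q3-b->q4; q3-c->q1; q4-a->q5; q4-b->q4; q4-c->q6; q5-a->q6; q5-b->q7; q5-c->q6; q6-a->q6; q6-b->q7; q6-c->q6; q7-a->q6; q7-b->q8; q7-c->q6; q8-a->q6; q8-b->q4; q8-c->q6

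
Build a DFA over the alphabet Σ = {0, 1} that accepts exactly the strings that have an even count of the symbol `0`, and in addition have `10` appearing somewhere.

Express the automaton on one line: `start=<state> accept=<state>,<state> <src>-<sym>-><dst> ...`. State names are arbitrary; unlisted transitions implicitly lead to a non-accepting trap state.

start=S0 accept=S4 S0-0->S1 S0-1->S2 S1-0->S0 S1-1->S3 S2-0->S3 S2-1->S2 S3-0->S4 S3-1->S3 S4-0->S3 S4-1->S4

Run two small machines in parallel and take their product. One (2 states) tracks the count of `0`s modulo 2; the other (3 states) tracks whether and how much of `10` has been seen. Each combined state is a pair, one component from each; accept when both components accept. Minimizing collapses redundant product states.
5 states suffice.
        0   1  
>  S0   S1  S2 
   S1   S0  S3 
   S2   S3  S2 
   S3   S4  S3 
 * S4   S3  S4 
(> = start, * = accepting)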